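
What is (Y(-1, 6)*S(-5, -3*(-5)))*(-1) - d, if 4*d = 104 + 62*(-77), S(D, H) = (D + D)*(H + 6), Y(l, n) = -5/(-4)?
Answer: 1430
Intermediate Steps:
Y(l, n) = 5/4 (Y(l, n) = -5*(-¼) = 5/4)
S(D, H) = 2*D*(6 + H) (S(D, H) = (2*D)*(6 + H) = 2*D*(6 + H))
d = -2335/2 (d = (104 + 62*(-77))/4 = (104 - 4774)/4 = (¼)*(-4670) = -2335/2 ≈ -1167.5)
(Y(-1, 6)*S(-5, -3*(-5)))*(-1) - d = (5*(2*(-5)*(6 - 3*(-5)))/4)*(-1) - 1*(-2335/2) = (5*(2*(-5)*(6 + 15))/4)*(-1) + 2335/2 = (5*(2*(-5)*21)/4)*(-1) + 2335/2 = ((5/4)*(-210))*(-1) + 2335/2 = -525/2*(-1) + 2335/2 = 525/2 + 2335/2 = 1430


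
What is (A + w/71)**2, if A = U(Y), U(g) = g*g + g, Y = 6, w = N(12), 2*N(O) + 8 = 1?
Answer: 35485849/20164 ≈ 1759.9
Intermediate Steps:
N(O) = -7/2 (N(O) = -4 + (1/2)*1 = -4 + 1/2 = -7/2)
w = -7/2 ≈ -3.5000
U(g) = g + g**2 (U(g) = g**2 + g = g + g**2)
A = 42 (A = 6*(1 + 6) = 6*7 = 42)
(A + w/71)**2 = (42 - 7/2/71)**2 = (42 - 7/2*1/71)**2 = (42 - 7/142)**2 = (5957/142)**2 = 35485849/20164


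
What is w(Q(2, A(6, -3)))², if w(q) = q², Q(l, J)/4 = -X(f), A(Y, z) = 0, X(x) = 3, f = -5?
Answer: 20736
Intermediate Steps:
Q(l, J) = -12 (Q(l, J) = 4*(-1*3) = 4*(-3) = -12)
w(Q(2, A(6, -3)))² = ((-12)²)² = 144² = 20736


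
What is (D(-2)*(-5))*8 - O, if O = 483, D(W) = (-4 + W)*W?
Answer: -963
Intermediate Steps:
D(W) = W*(-4 + W)
(D(-2)*(-5))*8 - O = (-2*(-4 - 2)*(-5))*8 - 1*483 = (-2*(-6)*(-5))*8 - 483 = (12*(-5))*8 - 483 = -60*8 - 483 = -480 - 483 = -963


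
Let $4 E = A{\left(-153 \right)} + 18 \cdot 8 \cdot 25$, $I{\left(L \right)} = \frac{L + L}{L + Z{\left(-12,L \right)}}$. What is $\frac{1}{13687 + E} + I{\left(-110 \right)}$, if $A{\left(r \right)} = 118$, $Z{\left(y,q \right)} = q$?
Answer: $\frac{29235}{29233} \approx 1.0001$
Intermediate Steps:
$I{\left(L \right)} = 1$ ($I{\left(L \right)} = \frac{L + L}{L + L} = \frac{2 L}{2 L} = 2 L \frac{1}{2 L} = 1$)
$E = \frac{1859}{2}$ ($E = \frac{118 + 18 \cdot 8 \cdot 25}{4} = \frac{118 + 144 \cdot 25}{4} = \frac{118 + 3600}{4} = \frac{1}{4} \cdot 3718 = \frac{1859}{2} \approx 929.5$)
$\frac{1}{13687 + E} + I{\left(-110 \right)} = \frac{1}{13687 + \frac{1859}{2}} + 1 = \frac{1}{\frac{29233}{2}} + 1 = \frac{2}{29233} + 1 = \frac{29235}{29233}$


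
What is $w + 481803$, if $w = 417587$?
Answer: $899390$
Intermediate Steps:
$w + 481803 = 417587 + 481803 = 899390$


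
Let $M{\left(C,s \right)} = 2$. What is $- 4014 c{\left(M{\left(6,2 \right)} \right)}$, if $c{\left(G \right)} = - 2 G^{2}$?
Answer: $32112$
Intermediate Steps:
$- 4014 c{\left(M{\left(6,2 \right)} \right)} = - 4014 \left(- 2 \cdot 2^{2}\right) = - 4014 \left(\left(-2\right) 4\right) = \left(-4014\right) \left(-8\right) = 32112$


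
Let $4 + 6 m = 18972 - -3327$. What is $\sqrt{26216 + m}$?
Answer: $\frac{\sqrt{1077546}}{6} \approx 173.01$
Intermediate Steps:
$m = \frac{22295}{6}$ ($m = - \frac{2}{3} + \frac{18972 - -3327}{6} = - \frac{2}{3} + \frac{18972 + 3327}{6} = - \frac{2}{3} + \frac{1}{6} \cdot 22299 = - \frac{2}{3} + \frac{7433}{2} = \frac{22295}{6} \approx 3715.8$)
$\sqrt{26216 + m} = \sqrt{26216 + \frac{22295}{6}} = \sqrt{\frac{179591}{6}} = \frac{\sqrt{1077546}}{6}$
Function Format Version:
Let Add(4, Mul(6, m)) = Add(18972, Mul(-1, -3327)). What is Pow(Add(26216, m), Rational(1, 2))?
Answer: Mul(Rational(1, 6), Pow(1077546, Rational(1, 2))) ≈ 173.01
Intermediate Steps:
m = Rational(22295, 6) (m = Add(Rational(-2, 3), Mul(Rational(1, 6), Add(18972, Mul(-1, -3327)))) = Add(Rational(-2, 3), Mul(Rational(1, 6), Add(18972, 3327))) = Add(Rational(-2, 3), Mul(Rational(1, 6), 22299)) = Add(Rational(-2, 3), Rational(7433, 2)) = Rational(22295, 6) ≈ 3715.8)
Pow(Add(26216, m), Rational(1, 2)) = Pow(Add(26216, Rational(22295, 6)), Rational(1, 2)) = Pow(Rational(179591, 6), Rational(1, 2)) = Mul(Rational(1, 6), Pow(1077546, Rational(1, 2)))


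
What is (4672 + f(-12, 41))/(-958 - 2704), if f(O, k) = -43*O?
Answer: -2594/1831 ≈ -1.4167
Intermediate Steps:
(4672 + f(-12, 41))/(-958 - 2704) = (4672 - 43*(-12))/(-958 - 2704) = (4672 + 516)/(-3662) = 5188*(-1/3662) = -2594/1831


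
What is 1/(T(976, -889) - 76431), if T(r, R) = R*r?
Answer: -1/944095 ≈ -1.0592e-6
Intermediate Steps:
1/(T(976, -889) - 76431) = 1/(-889*976 - 76431) = 1/(-867664 - 76431) = 1/(-944095) = -1/944095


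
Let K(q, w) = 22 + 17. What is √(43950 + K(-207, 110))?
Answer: √43989 ≈ 209.74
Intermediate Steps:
K(q, w) = 39
√(43950 + K(-207, 110)) = √(43950 + 39) = √43989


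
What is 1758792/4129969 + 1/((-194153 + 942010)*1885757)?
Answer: 2480383153942489177/5824398526879614781 ≈ 0.42586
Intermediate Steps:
1758792/4129969 + 1/((-194153 + 942010)*1885757) = 1758792*(1/4129969) + (1/1885757)/747857 = 1758792/4129969 + (1/747857)*(1/1885757) = 1758792/4129969 + 1/1410276572749 = 2480383153942489177/5824398526879614781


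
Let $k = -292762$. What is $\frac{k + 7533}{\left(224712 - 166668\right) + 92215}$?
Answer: $- \frac{285229}{150259} \approx -1.8982$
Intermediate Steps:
$\frac{k + 7533}{\left(224712 - 166668\right) + 92215} = \frac{-292762 + 7533}{\left(224712 - 166668\right) + 92215} = - \frac{285229}{\left(224712 - 166668\right) + 92215} = - \frac{285229}{58044 + 92215} = - \frac{285229}{150259}$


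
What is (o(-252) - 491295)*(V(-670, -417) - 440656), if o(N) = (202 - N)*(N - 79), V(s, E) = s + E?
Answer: 283408614767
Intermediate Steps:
V(s, E) = E + s
o(N) = (-79 + N)*(202 - N) (o(N) = (202 - N)*(-79 + N) = (-79 + N)*(202 - N))
(o(-252) - 491295)*(V(-670, -417) - 440656) = ((-15958 - 1*(-252)² + 281*(-252)) - 491295)*((-417 - 670) - 440656) = ((-15958 - 1*63504 - 70812) - 491295)*(-1087 - 440656) = ((-15958 - 63504 - 70812) - 491295)*(-441743) = (-150274 - 491295)*(-441743) = -641569*(-441743) = 283408614767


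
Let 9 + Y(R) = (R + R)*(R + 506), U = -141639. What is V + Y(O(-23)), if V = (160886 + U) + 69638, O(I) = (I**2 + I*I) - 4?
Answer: 3377356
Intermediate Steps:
O(I) = -4 + 2*I**2 (O(I) = (I**2 + I**2) - 4 = 2*I**2 - 4 = -4 + 2*I**2)
V = 88885 (V = (160886 - 141639) + 69638 = 19247 + 69638 = 88885)
Y(R) = -9 + 2*R*(506 + R) (Y(R) = -9 + (R + R)*(R + 506) = -9 + (2*R)*(506 + R) = -9 + 2*R*(506 + R))
V + Y(O(-23)) = 88885 + (-9 + 2*(-4 + 2*(-23)**2)**2 + 1012*(-4 + 2*(-23)**2)) = 88885 + (-9 + 2*(-4 + 2*529)**2 + 1012*(-4 + 2*529)) = 88885 + (-9 + 2*(-4 + 1058)**2 + 1012*(-4 + 1058)) = 88885 + (-9 + 2*1054**2 + 1012*1054) = 88885 + (-9 + 2*1110916 + 1066648) = 88885 + (-9 + 2221832 + 1066648) = 88885 + 3288471 = 3377356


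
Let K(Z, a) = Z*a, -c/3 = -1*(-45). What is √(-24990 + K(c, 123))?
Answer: I*√41595 ≈ 203.95*I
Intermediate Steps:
c = -135 (c = -(-3)*(-45) = -3*45 = -135)
√(-24990 + K(c, 123)) = √(-24990 - 135*123) = √(-24990 - 16605) = √(-41595) = I*√41595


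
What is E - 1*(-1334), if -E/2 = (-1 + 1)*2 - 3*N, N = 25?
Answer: 1484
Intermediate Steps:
E = 150 (E = -2*((-1 + 1)*2 - 3*25) = -2*(0*2 - 75) = -2*(0 - 75) = -2*(-75) = 150)
E - 1*(-1334) = 150 - 1*(-1334) = 150 + 1334 = 1484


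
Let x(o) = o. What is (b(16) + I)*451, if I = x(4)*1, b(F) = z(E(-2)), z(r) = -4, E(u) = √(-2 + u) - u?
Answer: 0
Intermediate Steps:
b(F) = -4
I = 4 (I = 4*1 = 4)
(b(16) + I)*451 = (-4 + 4)*451 = 0*451 = 0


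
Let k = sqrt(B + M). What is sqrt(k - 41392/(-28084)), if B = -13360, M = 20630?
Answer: sqrt(72653308 + 49294441*sqrt(7270))/7021 ≈ 9.3133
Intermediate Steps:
k = sqrt(7270) (k = sqrt(-13360 + 20630) = sqrt(7270) ≈ 85.264)
sqrt(k - 41392/(-28084)) = sqrt(sqrt(7270) - 41392/(-28084)) = sqrt(sqrt(7270) - 41392*(-1/28084)) = sqrt(sqrt(7270) + 10348/7021) = sqrt(10348/7021 + sqrt(7270))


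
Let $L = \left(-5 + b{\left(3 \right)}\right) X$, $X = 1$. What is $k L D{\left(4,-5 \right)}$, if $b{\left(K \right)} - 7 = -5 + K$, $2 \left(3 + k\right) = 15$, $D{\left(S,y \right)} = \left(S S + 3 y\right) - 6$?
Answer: $0$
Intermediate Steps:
$D{\left(S,y \right)} = -6 + S^{2} + 3 y$ ($D{\left(S,y \right)} = \left(S^{2} + 3 y\right) - 6 = -6 + S^{2} + 3 y$)
$k = \frac{9}{2}$ ($k = -3 + \frac{1}{2} \cdot 15 = -3 + \frac{15}{2} = \frac{9}{2} \approx 4.5$)
$b{\left(K \right)} = 2 + K$ ($b{\left(K \right)} = 7 + \left(-5 + K\right) = 2 + K$)
$L = 0$ ($L = \left(-5 + \left(2 + 3\right)\right) 1 = \left(-5 + 5\right) 1 = 0 \cdot 1 = 0$)
$k L D{\left(4,-5 \right)} = \frac{9}{2} \cdot 0 \left(-6 + 4^{2} + 3 \left(-5\right)\right) = 0 \left(-6 + 16 - 15\right) = 0 \left(-5\right) = 0$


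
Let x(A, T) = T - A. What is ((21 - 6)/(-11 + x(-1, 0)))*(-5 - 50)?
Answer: 165/2 ≈ 82.500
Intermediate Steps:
((21 - 6)/(-11 + x(-1, 0)))*(-5 - 50) = ((21 - 6)/(-11 + (0 - 1*(-1))))*(-5 - 50) = (15/(-11 + (0 + 1)))*(-55) = (15/(-11 + 1))*(-55) = (15/(-10))*(-55) = (15*(-1/10))*(-55) = -3/2*(-55) = 165/2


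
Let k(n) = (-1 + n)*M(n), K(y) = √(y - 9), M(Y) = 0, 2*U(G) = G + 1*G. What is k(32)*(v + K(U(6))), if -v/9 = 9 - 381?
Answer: 0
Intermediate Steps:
U(G) = G (U(G) = (G + 1*G)/2 = (G + G)/2 = (2*G)/2 = G)
K(y) = √(-9 + y)
v = 3348 (v = -9*(9 - 381) = -9*(-372) = 3348)
k(n) = 0 (k(n) = (-1 + n)*0 = 0)
k(32)*(v + K(U(6))) = 0*(3348 + √(-9 + 6)) = 0*(3348 + √(-3)) = 0*(3348 + I*√3) = 0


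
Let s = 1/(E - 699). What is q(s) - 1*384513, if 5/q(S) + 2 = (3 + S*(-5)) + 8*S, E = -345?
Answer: -133424271/347 ≈ -3.8451e+5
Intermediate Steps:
s = -1/1044 (s = 1/(-345 - 699) = 1/(-1044) = -1/1044 ≈ -0.00095785)
q(S) = 5/(1 + 3*S) (q(S) = 5/(-2 + ((3 + S*(-5)) + 8*S)) = 5/(-2 + ((3 - 5*S) + 8*S)) = 5/(-2 + (3 + 3*S)) = 5/(1 + 3*S))
q(s) - 1*384513 = 5/(1 + 3*(-1/1044)) - 1*384513 = 5/(1 - 1/348) - 384513 = 5/(347/348) - 384513 = 5*(348/347) - 384513 = 1740/347 - 384513 = -133424271/347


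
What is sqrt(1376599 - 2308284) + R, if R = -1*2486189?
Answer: -2486189 + I*sqrt(931685) ≈ -2.4862e+6 + 965.24*I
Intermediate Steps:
R = -2486189
sqrt(1376599 - 2308284) + R = sqrt(1376599 - 2308284) - 2486189 = sqrt(-931685) - 2486189 = I*sqrt(931685) - 2486189 = -2486189 + I*sqrt(931685)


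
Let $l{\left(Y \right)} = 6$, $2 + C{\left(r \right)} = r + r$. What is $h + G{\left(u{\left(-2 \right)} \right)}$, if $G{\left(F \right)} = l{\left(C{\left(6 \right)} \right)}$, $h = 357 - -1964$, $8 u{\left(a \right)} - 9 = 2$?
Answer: $2327$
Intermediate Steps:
$u{\left(a \right)} = \frac{11}{8}$ ($u{\left(a \right)} = \frac{9}{8} + \frac{1}{8} \cdot 2 = \frac{9}{8} + \frac{1}{4} = \frac{11}{8}$)
$C{\left(r \right)} = -2 + 2 r$ ($C{\left(r \right)} = -2 + \left(r + r\right) = -2 + 2 r$)
$h = 2321$ ($h = 357 + 1964 = 2321$)
$G{\left(F \right)} = 6$
$h + G{\left(u{\left(-2 \right)} \right)} = 2321 + 6 = 2327$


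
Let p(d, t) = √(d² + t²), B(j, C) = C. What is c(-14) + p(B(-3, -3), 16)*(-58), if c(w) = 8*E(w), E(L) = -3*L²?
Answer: -4704 - 58*√265 ≈ -5648.2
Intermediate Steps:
c(w) = -24*w² (c(w) = 8*(-3*w²) = -24*w²)
c(-14) + p(B(-3, -3), 16)*(-58) = -24*(-14)² + √((-3)² + 16²)*(-58) = -24*196 + √(9 + 256)*(-58) = -4704 + √265*(-58) = -4704 - 58*√265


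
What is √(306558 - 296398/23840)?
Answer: √2722247254945/2980 ≈ 553.67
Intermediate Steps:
√(306558 - 296398/23840) = √(306558 - 296398*1/23840) = √(306558 - 148199/11920) = √(3654023161/11920) = √2722247254945/2980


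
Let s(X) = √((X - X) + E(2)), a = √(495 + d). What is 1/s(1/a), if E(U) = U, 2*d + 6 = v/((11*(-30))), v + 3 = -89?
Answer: √2/2 ≈ 0.70711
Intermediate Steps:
v = -92 (v = -3 - 89 = -92)
d = -472/165 (d = -3 + (-92/(11*(-30)))/2 = -3 + (-92/(-330))/2 = -3 + (-92*(-1/330))/2 = -3 + (½)*(46/165) = -3 + 23/165 = -472/165 ≈ -2.8606)
a = √13398495/165 (a = √(495 - 472/165) = √(81203/165) = √13398495/165 ≈ 22.184)
s(X) = √2 (s(X) = √((X - X) + 2) = √(0 + 2) = √2)
1/s(1/a) = 1/(√2) = √2/2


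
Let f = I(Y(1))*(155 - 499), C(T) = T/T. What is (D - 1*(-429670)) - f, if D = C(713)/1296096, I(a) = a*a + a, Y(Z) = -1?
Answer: 556893568321/1296096 ≈ 4.2967e+5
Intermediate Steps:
C(T) = 1
I(a) = a + a**2 (I(a) = a**2 + a = a + a**2)
f = 0 (f = (-(1 - 1))*(155 - 499) = -1*0*(-344) = 0*(-344) = 0)
D = 1/1296096 ≈ 7.7155e-7
(D - 1*(-429670)) - f = (1/1296096 - 1*(-429670)) - 1*0 = (1/1296096 + 429670) + 0 = 556893568321/1296096 + 0 = 556893568321/1296096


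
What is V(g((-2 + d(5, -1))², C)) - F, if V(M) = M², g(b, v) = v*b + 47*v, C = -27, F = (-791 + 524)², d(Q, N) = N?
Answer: 2214855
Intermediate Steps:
F = 71289 (F = (-267)² = 71289)
g(b, v) = 47*v + b*v (g(b, v) = b*v + 47*v = 47*v + b*v)
V(g((-2 + d(5, -1))², C)) - F = (-27*(47 + (-2 - 1)²))² - 1*71289 = (-27*(47 + (-3)²))² - 71289 = (-27*(47 + 9))² - 71289 = (-27*56)² - 71289 = (-1512)² - 71289 = 2286144 - 71289 = 2214855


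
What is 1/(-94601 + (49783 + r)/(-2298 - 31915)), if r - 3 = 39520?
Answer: -34213/3236673319 ≈ -1.0570e-5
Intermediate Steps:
r = 39523 (r = 3 + 39520 = 39523)
1/(-94601 + (49783 + r)/(-2298 - 31915)) = 1/(-94601 + (49783 + 39523)/(-2298 - 31915)) = 1/(-94601 + 89306/(-34213)) = 1/(-94601 + 89306*(-1/34213)) = 1/(-94601 - 89306/34213) = 1/(-3236673319/34213) = -34213/3236673319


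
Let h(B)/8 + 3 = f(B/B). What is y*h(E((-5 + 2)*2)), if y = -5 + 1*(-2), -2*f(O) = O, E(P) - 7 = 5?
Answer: 196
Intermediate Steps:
E(P) = 12 (E(P) = 7 + 5 = 12)
f(O) = -O/2
h(B) = -28 (h(B) = -24 + 8*(-B/(2*B)) = -24 + 8*(-½*1) = -24 + 8*(-½) = -24 - 4 = -28)
y = -7 (y = -5 - 2 = -7)
y*h(E((-5 + 2)*2)) = -7*(-28) = 196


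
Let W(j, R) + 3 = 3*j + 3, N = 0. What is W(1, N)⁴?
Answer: 81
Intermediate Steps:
W(j, R) = 3*j (W(j, R) = -3 + (3*j + 3) = -3 + (3 + 3*j) = 3*j)
W(1, N)⁴ = (3*1)⁴ = 3⁴ = 81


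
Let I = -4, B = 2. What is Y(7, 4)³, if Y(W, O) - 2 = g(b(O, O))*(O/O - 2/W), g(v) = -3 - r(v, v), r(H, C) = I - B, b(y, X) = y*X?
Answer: 24389/343 ≈ 71.105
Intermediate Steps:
b(y, X) = X*y
r(H, C) = -6 (r(H, C) = -4 - 1*2 = -4 - 2 = -6)
g(v) = 3 (g(v) = -3 - 1*(-6) = -3 + 6 = 3)
Y(W, O) = 5 - 6/W (Y(W, O) = 2 + 3*(O/O - 2/W) = 2 + 3*(1 - 2/W) = 2 + (3 - 6/W) = 5 - 6/W)
Y(7, 4)³ = (5 - 6/7)³ = (29/7)³ = 24389/343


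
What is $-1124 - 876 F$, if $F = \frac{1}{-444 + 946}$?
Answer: $- \frac{282562}{251} \approx -1125.7$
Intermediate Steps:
$F = \frac{1}{502} \approx 0.001992$
$-1124 - 876 F = -1124 - \frac{438}{251} = - \frac{282562}{251}$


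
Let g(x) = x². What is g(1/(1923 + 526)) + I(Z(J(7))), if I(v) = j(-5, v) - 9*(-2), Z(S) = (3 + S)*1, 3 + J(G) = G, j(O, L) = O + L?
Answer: 119952021/5997601 ≈ 20.000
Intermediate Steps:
j(O, L) = L + O
J(G) = -3 + G
Z(S) = 3 + S
I(v) = 13 + v (I(v) = (v - 5) - 9*(-2) = (-5 + v) + 18 = 13 + v)
g(1/(1923 + 526)) + I(Z(J(7))) = (1/(1923 + 526))² + (13 + (3 + (-3 + 7))) = (1/2449)² + (13 + (3 + 4)) = (1/2449)² + (13 + 7) = 1/5997601 + 20 = 119952021/5997601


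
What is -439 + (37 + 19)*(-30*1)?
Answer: -2119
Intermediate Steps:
-439 + (37 + 19)*(-30*1) = -439 + 56*(-30) = -439 - 1680 = -2119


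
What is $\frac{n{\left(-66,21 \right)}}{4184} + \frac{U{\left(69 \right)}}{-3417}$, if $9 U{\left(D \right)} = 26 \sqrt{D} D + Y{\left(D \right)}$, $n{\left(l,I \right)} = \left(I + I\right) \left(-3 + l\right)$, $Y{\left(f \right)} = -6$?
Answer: $- \frac{14849515}{21445092} - \frac{598 \sqrt{69}}{10251} \approx -1.177$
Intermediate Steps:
$n{\left(l,I \right)} = 2 I \left(-3 + l\right)$
$U{\left(D \right)} = - \frac{2}{3} + \frac{26 D^{\frac{3}{2}}}{9}$ ($U{\left(D \right)} = \frac{26 \sqrt{D} D - 6}{9} = \frac{26 D^{\frac{3}{2}} - 6}{9} = \frac{-6 + 26 D^{\frac{3}{2}}}{9} = - \frac{2}{3} + \frac{26 D^{\frac{3}{2}}}{9}$)
$\frac{n{\left(-66,21 \right)}}{4184} + \frac{U{\left(69 \right)}}{-3417} = \frac{2 \cdot 21 \left(-3 - 66\right)}{4184} + \frac{- \frac{2}{3} + \frac{26 \cdot 69^{\frac{3}{2}}}{9}}{-3417} = 2 \cdot 21 \left(-69\right) \frac{1}{4184} + \left(- \frac{2}{3} + \frac{26 \cdot 69 \sqrt{69}}{9}\right) \left(- \frac{1}{3417}\right) = \left(-2898\right) \frac{1}{4184} + \left(- \frac{2}{3} + \frac{598 \sqrt{69}}{3}\right) \left(- \frac{1}{3417}\right) = - \frac{1449}{2092} + \left(\frac{2}{10251} - \frac{598 \sqrt{69}}{10251}\right) = - \frac{14849515}{21445092} - \frac{598 \sqrt{69}}{10251}$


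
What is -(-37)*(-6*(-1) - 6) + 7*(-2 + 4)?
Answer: 14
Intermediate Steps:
-(-37)*(-6*(-1) - 6) + 7*(-2 + 4) = -(-37)*(6 - 6) + 7*2 = -(-37)*0 + 14 = -37*0 + 14 = 0 + 14 = 14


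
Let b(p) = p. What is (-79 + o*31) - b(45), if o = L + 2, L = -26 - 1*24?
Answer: -1612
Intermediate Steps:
L = -50 (L = -26 - 24 = -50)
o = -48 (o = -50 + 2 = -48)
(-79 + o*31) - b(45) = (-79 - 48*31) - 1*45 = (-79 - 1488) - 45 = -1567 - 45 = -1612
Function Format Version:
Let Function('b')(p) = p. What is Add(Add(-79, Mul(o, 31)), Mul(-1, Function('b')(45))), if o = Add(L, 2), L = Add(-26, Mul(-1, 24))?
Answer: -1612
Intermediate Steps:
L = -50 (L = Add(-26, -24) = -50)
o = -48 (o = Add(-50, 2) = -48)
Add(Add(-79, Mul(o, 31)), Mul(-1, Function('b')(45))) = Add(Add(-79, Mul(-48, 31)), Mul(-1, 45)) = Add(Add(-79, -1488), -45) = Add(-1567, -45) = -1612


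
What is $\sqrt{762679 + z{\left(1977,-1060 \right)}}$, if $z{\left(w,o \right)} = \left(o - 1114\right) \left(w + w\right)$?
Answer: $i \sqrt{7833317} \approx 2798.8 i$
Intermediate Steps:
$z{\left(w,o \right)} = 2 w \left(-1114 + o\right)$ ($z{\left(w,o \right)} = \left(-1114 + o\right) 2 w = 2 w \left(-1114 + o\right)$)
$\sqrt{762679 + z{\left(1977,-1060 \right)}} = \sqrt{762679 + 2 \cdot 1977 \left(-1114 - 1060\right)} = \sqrt{762679 + 2 \cdot 1977 \left(-2174\right)} = \sqrt{762679 - 8595996} = \sqrt{-7833317} = i \sqrt{7833317}$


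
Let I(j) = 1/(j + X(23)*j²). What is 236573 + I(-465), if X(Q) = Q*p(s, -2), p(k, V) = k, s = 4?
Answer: 4705965710656/19892235 ≈ 2.3657e+5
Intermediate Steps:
X(Q) = 4*Q (X(Q) = Q*4 = 4*Q)
I(j) = 1/(j + 92*j²) (I(j) = 1/(j + (4*23)*j²) = 1/(j + 92*j²))
236573 + I(-465) = 236573 + 1/((-465)*(1 + 92*(-465))) = 236573 - 1/(465*(1 - 42780)) = 236573 - 1/465/(-42779) = 236573 - 1/465*(-1/42779) = 236573 + 1/19892235 = 4705965710656/19892235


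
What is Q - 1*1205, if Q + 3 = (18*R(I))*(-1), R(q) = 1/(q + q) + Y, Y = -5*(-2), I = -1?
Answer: -1379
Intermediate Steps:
Y = 10
R(q) = 10 + 1/(2*q) (R(q) = 1/(q + q) + 10 = 1/(2*q) + 10 = 10 + 1/(2*q))
Q = -174 (Q = -3 + (18*(10 + (½)/(-1)))*(-1) = -3 + (18*(10 + (½)*(-1)))*(-1) = -3 + (18*(10 - ½))*(-1) = -3 + (18*(19/2))*(-1) = -3 + 171*(-1) = -3 - 171 = -174)
Q - 1*1205 = -174 - 1*1205 = -174 - 1205 = -1379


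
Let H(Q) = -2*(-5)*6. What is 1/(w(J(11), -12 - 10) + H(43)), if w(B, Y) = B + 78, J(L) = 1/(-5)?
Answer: 5/689 ≈ 0.0072569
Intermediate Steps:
H(Q) = 60 (H(Q) = 10*6 = 60)
J(L) = -1/5
w(B, Y) = 78 + B
1/(w(J(11), -12 - 10) + H(43)) = 1/((78 - 1/5) + 60) = 1/(389/5 + 60) = 1/(689/5) = 5/689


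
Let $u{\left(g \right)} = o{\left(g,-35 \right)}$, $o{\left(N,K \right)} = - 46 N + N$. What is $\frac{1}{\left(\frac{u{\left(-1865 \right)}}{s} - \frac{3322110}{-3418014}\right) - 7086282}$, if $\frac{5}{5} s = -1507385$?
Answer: $- \frac{171742101113}{1217012802397833286} \approx -1.4112 \cdot 10^{-7}$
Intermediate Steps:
$o{\left(N,K \right)} = - 45 N$
$u{\left(g \right)} = - 45 g$
$s = -1507385$
$\frac{1}{\left(\frac{u{\left(-1865 \right)}}{s} - \frac{3322110}{-3418014}\right) - 7086282} = \frac{1}{\left(\frac{\left(-45\right) \left(-1865\right)}{-1507385} - \frac{3322110}{-3418014}\right) - 7086282} = \frac{1}{\left(83925 \left(- \frac{1}{1507385}\right) - - \frac{553685}{569669}\right) - 7086282} = \frac{1}{\left(- \frac{16785}{301477} + \frac{553685}{569669}\right) - 7086282} = \frac{1}{\frac{157361398580}{171742101113} - 7086282} = \frac{1}{- \frac{1217012802397833286}{171742101113}} = - \frac{171742101113}{1217012802397833286}$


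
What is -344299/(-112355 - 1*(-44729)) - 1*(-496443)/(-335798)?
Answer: 20510615321/5677168887 ≈ 3.6128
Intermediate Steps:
-344299/(-112355 - 1*(-44729)) - 1*(-496443)/(-335798) = -344299/(-112355 + 44729) + 496443*(-1/335798) = -344299/(-67626) - 496443/335798 = -344299*(-1/67626) - 496443/335798 = 344299/67626 - 496443/335798 = 20510615321/5677168887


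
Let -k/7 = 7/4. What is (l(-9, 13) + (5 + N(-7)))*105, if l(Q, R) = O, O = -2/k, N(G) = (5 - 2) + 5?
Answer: 9675/7 ≈ 1382.1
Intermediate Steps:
k = -49/4 ≈ -12.250
N(G) = 8 (N(G) = 3 + 5 = 8)
O = 8/49 (O = -2/(-49/4) = -2*(-4/49) = 8/49 ≈ 0.16327)
l(Q, R) = 8/49
(l(-9, 13) + (5 + N(-7)))*105 = (8/49 + (5 + 8))*105 = (8/49 + 13)*105 = (645/49)*105 = 9675/7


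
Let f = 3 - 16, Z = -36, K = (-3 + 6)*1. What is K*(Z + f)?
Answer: -147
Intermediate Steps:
K = 3 (K = 3*1 = 3)
f = -13
K*(Z + f) = 3*(-36 - 13) = 3*(-49) = -147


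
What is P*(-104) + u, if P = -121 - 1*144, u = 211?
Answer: 27771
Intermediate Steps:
P = -265 (P = -121 - 144 = -265)
P*(-104) + u = -265*(-104) + 211 = 27560 + 211 = 27771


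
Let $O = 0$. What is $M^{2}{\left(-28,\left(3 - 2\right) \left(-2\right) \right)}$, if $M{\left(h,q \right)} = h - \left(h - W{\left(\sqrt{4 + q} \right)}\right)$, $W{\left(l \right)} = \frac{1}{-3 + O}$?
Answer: $\frac{1}{9} \approx 0.11111$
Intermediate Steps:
$W{\left(l \right)} = - \frac{1}{3}$ ($W{\left(l \right)} = \frac{1}{-3 + 0} = \frac{1}{-3} = - \frac{1}{3}$)
$M{\left(h,q \right)} = - \frac{1}{3}$ ($M{\left(h,q \right)} = h - \left(\frac{1}{3} + h\right) = - \frac{1}{3}$)
$M^{2}{\left(-28,\left(3 - 2\right) \left(-2\right) \right)} = \left(- \frac{1}{3}\right)^{2} = \frac{1}{9}$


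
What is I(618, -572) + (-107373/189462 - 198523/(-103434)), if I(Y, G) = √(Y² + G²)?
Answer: 315554116/233295387 + 2*√177277 ≈ 843.44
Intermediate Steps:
I(Y, G) = √(G² + Y²)
I(618, -572) + (-107373/189462 - 198523/(-103434)) = √((-572)² + 618²) + (-107373/189462 - 198523/(-103434)) = √(327184 + 381924) + (-107373*1/189462 - 198523*(-1/103434)) = √709108 + (-5113/9022 + 198523/103434) = 2*√177277 + 315554116/233295387 = 315554116/233295387 + 2*√177277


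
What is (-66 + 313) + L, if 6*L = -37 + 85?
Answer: 255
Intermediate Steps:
L = 8 (L = (-37 + 85)/6 = (⅙)*48 = 8)
(-66 + 313) + L = (-66 + 313) + 8 = 247 + 8 = 255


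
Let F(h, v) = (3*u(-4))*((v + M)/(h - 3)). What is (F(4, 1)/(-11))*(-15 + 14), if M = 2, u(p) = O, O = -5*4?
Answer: -180/11 ≈ -16.364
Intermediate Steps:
O = -20
u(p) = -20
F(h, v) = -60*(2 + v)/(-3 + h) (F(h, v) = (3*(-20))*((v + 2)/(h - 3)) = -60*(2 + v)/(-3 + h))
(F(4, 1)/(-11))*(-15 + 14) = ((60*(-2 - 1*1)/(-3 + 4))/(-11))*(-15 + 14) = ((60*(-2 - 1)/1)*(-1/11))*(-1) = ((60*1*(-3))*(-1/11))*(-1) = -180*(-1/11)*(-1) = (180/11)*(-1) = -180/11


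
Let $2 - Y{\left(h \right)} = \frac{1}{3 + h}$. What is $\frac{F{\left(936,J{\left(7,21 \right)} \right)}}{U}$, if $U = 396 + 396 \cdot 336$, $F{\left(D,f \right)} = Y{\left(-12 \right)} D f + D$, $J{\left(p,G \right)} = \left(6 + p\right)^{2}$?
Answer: $\frac{83720}{33363} \approx 2.5094$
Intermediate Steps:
$Y{\left(h \right)} = 2 - \frac{1}{3 + h}$
$F{\left(D,f \right)} = D + \frac{19 D f}{9}$ ($F{\left(D,f \right)} = \frac{5 + 2 \left(-12\right)}{3 - 12} D f + D = \frac{5 - 24}{-9} D f + D = \left(- \frac{1}{9}\right) \left(-19\right) D f + D = \frac{19 D}{9} f + D = \frac{19 D f}{9} + D = D + \frac{19 D f}{9}$)
$U = 133452$ ($U = 396 + 133056 = 133452$)
$\frac{F{\left(936,J{\left(7,21 \right)} \right)}}{U} = \frac{\frac{1}{9} \cdot 936 \left(9 + 19 \left(6 + 7\right)^{2}\right)}{133452} = \frac{1}{9} \cdot 936 \left(9 + 19 \cdot 13^{2}\right) \frac{1}{133452} = \frac{1}{9} \cdot 936 \left(9 + 19 \cdot 169\right) \frac{1}{133452} = \frac{1}{9} \cdot 936 \left(9 + 3211\right) \frac{1}{133452} = \frac{1}{9} \cdot 936 \cdot 3220 \cdot \frac{1}{133452} = 334880 \cdot \frac{1}{133452} = \frac{83720}{33363}$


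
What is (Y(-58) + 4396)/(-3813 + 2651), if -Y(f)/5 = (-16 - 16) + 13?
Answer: -4491/1162 ≈ -3.8649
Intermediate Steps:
Y(f) = 95 (Y(f) = -5*((-16 - 16) + 13) = -5*(-32 + 13) = -5*(-19) = 95)
(Y(-58) + 4396)/(-3813 + 2651) = (95 + 4396)/(-3813 + 2651) = 4491/(-1162) = 4491*(-1/1162) = -4491/1162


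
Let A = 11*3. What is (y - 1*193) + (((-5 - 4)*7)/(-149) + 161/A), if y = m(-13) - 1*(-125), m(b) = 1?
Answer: -303371/4917 ≈ -61.698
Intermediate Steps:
A = 33
y = 126 (y = 1 - 1*(-125) = 1 + 125 = 126)
(y - 1*193) + (((-5 - 4)*7)/(-149) + 161/A) = (126 - 1*193) + (((-5 - 4)*7)/(-149) + 161/33) = (126 - 193) + (-9*7*(-1/149) + 161*(1/33)) = -67 + (-63*(-1/149) + 161/33) = -67 + (63/149 + 161/33) = -67 + 26068/4917 = -303371/4917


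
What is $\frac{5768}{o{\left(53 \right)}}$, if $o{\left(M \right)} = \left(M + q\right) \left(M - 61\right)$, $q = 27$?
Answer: $- \frac{721}{80} \approx -9.0125$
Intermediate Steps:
$o{\left(M \right)} = \left(-61 + M\right) \left(27 + M\right)$ ($o{\left(M \right)} = \left(M + 27\right) \left(M - 61\right) = \left(27 + M\right) \left(-61 + M\right) = \left(-61 + M\right) \left(27 + M\right)$)
$\frac{5768}{o{\left(53 \right)}} = \frac{5768}{-1647 + 53^{2} - 1802} = \frac{5768}{-1647 + 2809 - 1802} = \frac{5768}{-640} = 5768 \left(- \frac{1}{640}\right) = - \frac{721}{80}$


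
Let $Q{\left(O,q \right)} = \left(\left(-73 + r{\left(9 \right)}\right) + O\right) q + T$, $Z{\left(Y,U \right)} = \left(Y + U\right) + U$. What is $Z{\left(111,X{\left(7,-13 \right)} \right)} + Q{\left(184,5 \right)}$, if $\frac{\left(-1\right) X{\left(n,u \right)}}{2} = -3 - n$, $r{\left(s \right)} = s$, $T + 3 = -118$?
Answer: $630$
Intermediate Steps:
$T = -121$ ($T = -3 - 118 = -121$)
$X{\left(n,u \right)} = 6 + 2 n$ ($X{\left(n,u \right)} = - 2 \left(-3 - n\right) = 6 + 2 n$)
$Z{\left(Y,U \right)} = Y + 2 U$ ($Z{\left(Y,U \right)} = \left(U + Y\right) + U = Y + 2 U$)
$Q{\left(O,q \right)} = -121 + q \left(-64 + O\right)$ ($Q{\left(O,q \right)} = \left(\left(-73 + 9\right) + O\right) q - 121 = \left(-64 + O\right) q - 121 = q \left(-64 + O\right) - 121 = -121 + q \left(-64 + O\right)$)
$Z{\left(111,X{\left(7,-13 \right)} \right)} + Q{\left(184,5 \right)} = \left(111 + 2 \left(6 + 2 \cdot 7\right)\right) - -479 = \left(111 + 2 \left(6 + 14\right)\right) - -479 = \left(111 + 2 \cdot 20\right) + 479 = \left(111 + 40\right) + 479 = 151 + 479 = 630$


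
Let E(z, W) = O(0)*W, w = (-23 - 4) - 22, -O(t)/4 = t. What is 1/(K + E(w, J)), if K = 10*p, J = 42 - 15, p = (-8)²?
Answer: 1/640 ≈ 0.0015625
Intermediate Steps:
O(t) = -4*t
p = 64
J = 27
w = -49 (w = -27 - 22 = -49)
E(z, W) = 0 (E(z, W) = (-4*0)*W = 0*W = 0)
K = 640 (K = 10*64 = 640)
1/(K + E(w, J)) = 1/(640 + 0) = 1/640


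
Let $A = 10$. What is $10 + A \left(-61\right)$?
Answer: $-600$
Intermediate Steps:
$10 + A \left(-61\right) = 10 + 10 \left(-61\right) = 10 - 610 = -600$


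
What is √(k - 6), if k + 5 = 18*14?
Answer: √241 ≈ 15.524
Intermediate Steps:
k = 247 (k = -5 + 18*14 = -5 + 252 = 247)
√(k - 6) = √(247 - 6) = √241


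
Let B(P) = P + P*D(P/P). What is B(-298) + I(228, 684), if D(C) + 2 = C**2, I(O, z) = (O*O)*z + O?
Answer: 35557284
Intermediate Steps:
I(O, z) = O + z*O**2 (I(O, z) = O**2*z + O = z*O**2 + O = O + z*O**2)
D(C) = -2 + C**2
B(P) = 0 (B(P) = P + P*(-2 + (P/P)**2) = P + P*(-2 + 1**2) = P + P*(-2 + 1) = P + P*(-1) = P - P = 0)
B(-298) + I(228, 684) = 0 + 228*(1 + 228*684) = 0 + 228*(1 + 155952) = 0 + 228*155953 = 0 + 35557284 = 35557284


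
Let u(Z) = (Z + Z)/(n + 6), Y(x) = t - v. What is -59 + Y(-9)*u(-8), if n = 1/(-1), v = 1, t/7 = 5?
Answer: -839/5 ≈ -167.80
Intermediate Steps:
t = 35 (t = 7*5 = 35)
n = -1 (n = 1*(-1) = -1)
Y(x) = 34 (Y(x) = 35 - 1*1 = 35 - 1 = 34)
u(Z) = 2*Z/5 (u(Z) = (Z + Z)/(-1 + 6) = (2*Z)/5 = (2*Z)*(1/5) = 2*Z/5)
-59 + Y(-9)*u(-8) = -59 + 34*((2/5)*(-8)) = -59 + 34*(-16/5) = -59 - 544/5 = -839/5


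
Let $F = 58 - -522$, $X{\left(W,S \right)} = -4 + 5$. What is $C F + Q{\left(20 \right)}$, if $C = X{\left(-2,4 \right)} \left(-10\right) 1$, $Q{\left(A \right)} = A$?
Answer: $-5780$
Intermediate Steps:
$X{\left(W,S \right)} = 1$
$C = -10$ ($C = 1 \left(-10\right) 1 = \left(-10\right) 1 = -10$)
$F = 580$ ($F = 58 + 522 = 580$)
$C F + Q{\left(20 \right)} = \left(-10\right) 580 + 20 = -5800 + 20 = -5780$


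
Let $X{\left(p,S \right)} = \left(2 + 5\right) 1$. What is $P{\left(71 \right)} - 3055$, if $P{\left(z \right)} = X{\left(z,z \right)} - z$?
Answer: $-3119$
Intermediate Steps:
$X{\left(p,S \right)} = 7$ ($X{\left(p,S \right)} = 7 \cdot 1 = 7$)
$P{\left(z \right)} = 7 - z$
$P{\left(71 \right)} - 3055 = \left(7 - 71\right) - 3055 = -64 - 3055 = -3119$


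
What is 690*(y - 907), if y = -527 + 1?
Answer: -988770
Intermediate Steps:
y = -526
690*(y - 907) = 690*(-526 - 907) = 690*(-1433) = -988770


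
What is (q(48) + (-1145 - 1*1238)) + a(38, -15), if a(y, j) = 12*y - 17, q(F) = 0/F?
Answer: -1944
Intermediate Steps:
q(F) = 0
a(y, j) = -17 + 12*y
(q(48) + (-1145 - 1*1238)) + a(38, -15) = (0 + (-1145 - 1*1238)) + (-17 + 12*38) = (0 + (-1145 - 1238)) + (-17 + 456) = (0 - 2383) + 439 = -2383 + 439 = -1944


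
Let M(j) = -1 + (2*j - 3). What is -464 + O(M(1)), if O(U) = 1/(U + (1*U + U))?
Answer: -2785/6 ≈ -464.17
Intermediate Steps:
M(j) = -4 + 2*j (M(j) = -1 + (-3 + 2*j) = -4 + 2*j)
O(U) = 1/(3*U) (O(U) = 1/(U + (U + U)) = 1/(U + 2*U) = 1/(3*U))
-464 + O(M(1)) = -464 + 1/(3*(-4 + 2*1)) = -464 + 1/(3*(-4 + 2)) = -464 + (⅓)/(-2) = -464 + (⅓)*(-½) = -464 - ⅙ = -2785/6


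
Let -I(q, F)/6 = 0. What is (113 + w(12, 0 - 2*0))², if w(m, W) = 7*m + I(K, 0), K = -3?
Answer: 38809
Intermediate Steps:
I(q, F) = 0 (I(q, F) = -6*0 = 0)
w(m, W) = 7*m (w(m, W) = 7*m + 0 = 7*m)
(113 + w(12, 0 - 2*0))² = (113 + 7*12)² = (113 + 84)² = 197² = 38809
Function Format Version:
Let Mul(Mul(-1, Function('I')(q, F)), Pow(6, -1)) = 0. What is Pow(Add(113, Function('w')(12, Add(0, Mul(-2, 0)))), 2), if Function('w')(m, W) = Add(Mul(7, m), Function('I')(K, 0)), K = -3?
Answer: 38809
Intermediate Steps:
Function('I')(q, F) = 0 (Function('I')(q, F) = Mul(-6, 0) = 0)
Function('w')(m, W) = Mul(7, m) (Function('w')(m, W) = Add(Mul(7, m), 0) = Mul(7, m))
Pow(Add(113, Function('w')(12, Add(0, Mul(-2, 0)))), 2) = Pow(Add(113, Mul(7, 12)), 2) = Pow(Add(113, 84), 2) = Pow(197, 2) = 38809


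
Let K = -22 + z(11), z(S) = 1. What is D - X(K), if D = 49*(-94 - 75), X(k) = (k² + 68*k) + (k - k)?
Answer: -7294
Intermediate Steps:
K = -21 (K = -22 + 1 = -21)
X(k) = k² + 68*k (X(k) = (k² + 68*k) + 0 = k² + 68*k)
D = -8281 (D = 49*(-169) = -8281)
D - X(K) = -8281 - (-21)*(68 - 21) = -8281 - (-21)*47 = -8281 - 1*(-987) = -8281 + 987 = -7294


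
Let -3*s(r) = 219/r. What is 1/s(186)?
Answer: -186/73 ≈ -2.5479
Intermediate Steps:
s(r) = -73/r
1/s(186) = 1/(-73/186) = -186/73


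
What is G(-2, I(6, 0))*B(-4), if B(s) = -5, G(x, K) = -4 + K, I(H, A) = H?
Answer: -10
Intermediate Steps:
G(-2, I(6, 0))*B(-4) = (-4 + 6)*(-5) = 2*(-5) = -10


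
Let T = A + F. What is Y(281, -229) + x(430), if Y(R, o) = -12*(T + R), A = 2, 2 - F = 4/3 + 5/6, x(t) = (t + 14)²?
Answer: 193742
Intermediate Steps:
x(t) = (14 + t)²
F = -⅙ (F = 2 - (4/3 + 5/6) = 2 - (4*(⅓) + 5*(⅙)) = 2 - (4/3 + ⅚) = 2 - 1*13/6 = 2 - 13/6 = -⅙ ≈ -0.16667)
T = 11/6 (T = 2 - ⅙ = 11/6 ≈ 1.8333)
Y(R, o) = -22 - 12*R (Y(R, o) = -12*(11/6 + R) = -22 - 12*R)
Y(281, -229) + x(430) = (-22 - 12*281) + (14 + 430)² = (-22 - 3372) + 444² = -3394 + 197136 = 193742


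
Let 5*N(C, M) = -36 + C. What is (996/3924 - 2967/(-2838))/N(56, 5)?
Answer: 9347/28776 ≈ 0.32482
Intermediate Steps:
N(C, M) = -36/5 + C/5 (N(C, M) = (-36 + C)/5 = -36/5 + C/5)
(996/3924 - 2967/(-2838))/N(56, 5) = (996/3924 - 2967/(-2838))/(-36/5 + (⅕)*56) = (996*(1/3924) - 2967*(-1/2838))/(-36/5 + 56/5) = (83/327 + 23/22)/4 = (9347/7194)*(¼) = 9347/28776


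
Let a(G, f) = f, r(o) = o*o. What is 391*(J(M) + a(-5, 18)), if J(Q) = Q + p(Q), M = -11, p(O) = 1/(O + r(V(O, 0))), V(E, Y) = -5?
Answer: 38709/14 ≈ 2764.9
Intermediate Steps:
r(o) = o**2
p(O) = 1/(25 + O) (p(O) = 1/(O + (-5)**2) = 1/(O + 25) = 1/(25 + O))
J(Q) = Q + 1/(25 + Q)
391*(J(M) + a(-5, 18)) = 391*((1 - 11*(25 - 11))/(25 - 11) + 18) = 391*((1 - 11*14)/14 + 18) = 391*((1 - 154)/14 + 18) = 391*((1/14)*(-153) + 18) = 391*(-153/14 + 18) = 391*(99/14) = 38709/14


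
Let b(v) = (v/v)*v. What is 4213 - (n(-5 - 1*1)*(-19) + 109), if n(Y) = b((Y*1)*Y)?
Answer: 4788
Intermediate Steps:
b(v) = v (b(v) = 1*v = v)
n(Y) = Y² (n(Y) = (Y*1)*Y = Y*Y = Y²)
4213 - (n(-5 - 1*1)*(-19) + 109) = 4213 - ((-5 - 1*1)²*(-19) + 109) = 4213 - ((-5 - 1)²*(-19) + 109) = 4213 - ((-6)²*(-19) + 109) = 4213 - (36*(-19) + 109) = 4213 - (-684 + 109) = 4213 - 1*(-575) = 4213 + 575 = 4788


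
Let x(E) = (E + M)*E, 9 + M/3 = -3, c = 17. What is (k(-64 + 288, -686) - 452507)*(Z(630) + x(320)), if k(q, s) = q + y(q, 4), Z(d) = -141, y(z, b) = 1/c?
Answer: -697674930590/17 ≈ -4.1040e+10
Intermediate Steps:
M = -36 (M = -27 + 3*(-3) = -27 - 9 = -36)
y(z, b) = 1/17
x(E) = E*(-36 + E) (x(E) = (E - 36)*E = (-36 + E)*E = E*(-36 + E))
k(q, s) = 1/17 + q (k(q, s) = q + 1/17 = 1/17 + q)
(k(-64 + 288, -686) - 452507)*(Z(630) + x(320)) = ((1/17 + (-64 + 288)) - 452507)*(-141 + 320*(-36 + 320)) = ((1/17 + 224) - 452507)*(-141 + 320*284) = (3809/17 - 452507)*(-141 + 90880) = -7688810/17*90739 = -697674930590/17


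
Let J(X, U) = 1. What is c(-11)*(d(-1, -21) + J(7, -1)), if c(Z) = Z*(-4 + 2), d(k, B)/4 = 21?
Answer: 1870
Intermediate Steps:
d(k, B) = 84 (d(k, B) = 4*21 = 84)
c(Z) = -2*Z (c(Z) = Z*(-2) = -2*Z)
c(-11)*(d(-1, -21) + J(7, -1)) = (-2*(-11))*(84 + 1) = 22*85 = 1870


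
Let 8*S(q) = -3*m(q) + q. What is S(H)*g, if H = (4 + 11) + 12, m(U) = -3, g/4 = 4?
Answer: 72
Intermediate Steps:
g = 16 (g = 4*4 = 16)
H = 27 (H = 15 + 12 = 27)
S(q) = 9/8 + q/8 (S(q) = (-3*(-3) + q)/8 = (9 + q)/8 = 9/8 + q/8)
S(H)*g = (9/8 + (⅛)*27)*16 = (9/8 + 27/8)*16 = (9/2)*16 = 72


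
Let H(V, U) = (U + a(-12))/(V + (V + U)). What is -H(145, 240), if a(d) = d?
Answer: -114/265 ≈ -0.43019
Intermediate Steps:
H(V, U) = (-12 + U)/(U + 2*V) (H(V, U) = (U - 12)/(V + (V + U)) = (-12 + U)/(V + (U + V)) = (-12 + U)/(U + 2*V))
-H(145, 240) = -(-12 + 240)/(240 + 2*145) = -228/(240 + 290) = -228/530 = -1*114/265 = -114/265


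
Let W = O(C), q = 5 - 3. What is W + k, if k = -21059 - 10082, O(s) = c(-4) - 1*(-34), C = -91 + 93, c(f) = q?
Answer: -31105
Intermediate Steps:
q = 2
c(f) = 2
C = 2
O(s) = 36 (O(s) = 2 - 1*(-34) = 2 + 34 = 36)
W = 36
k = -31141
W + k = 36 - 31141 = -31105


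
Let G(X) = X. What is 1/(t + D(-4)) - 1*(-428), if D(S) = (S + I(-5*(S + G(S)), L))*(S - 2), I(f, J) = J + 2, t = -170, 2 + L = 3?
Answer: 70191/164 ≈ 427.99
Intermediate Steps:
L = 1 (L = -2 + 3 = 1)
I(f, J) = 2 + J
D(S) = (-2 + S)*(3 + S) (D(S) = (S + (2 + 1))*(S - 2) = (S + 3)*(-2 + S) = (3 + S)*(-2 + S) = (-2 + S)*(3 + S))
1/(t + D(-4)) - 1*(-428) = 1/(-170 + (-6 - 4 + (-4)²)) - 1*(-428) = 1/(-170 + (-6 - 4 + 16)) + 428 = 1/(-170 + 6) + 428 = 1/(-164) + 428 = -1/164 + 428 = 70191/164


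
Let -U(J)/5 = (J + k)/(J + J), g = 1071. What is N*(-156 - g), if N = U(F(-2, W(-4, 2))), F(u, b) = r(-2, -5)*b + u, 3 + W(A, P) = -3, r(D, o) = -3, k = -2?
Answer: 42945/16 ≈ 2684.1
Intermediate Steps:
W(A, P) = -6 (W(A, P) = -3 - 3 = -6)
F(u, b) = u - 3*b (F(u, b) = -3*b + u = u - 3*b)
U(J) = -5*(-2 + J)/(2*J) (U(J) = -5*(J - 2)/(J + J) = -5*(-2 + J)/(2*J))
N = -35/16 (N = -5/2 + 5/(-2 - 3*(-6)) = -5/2 + 5/(-2 + 18) = -5/2 + 5/16 = -35/16 ≈ -2.1875)
N*(-156 - g) = -35*(-156 - 1*1071)/16 = -35*(-156 - 1071)/16 = -35/16*(-1227) = 42945/16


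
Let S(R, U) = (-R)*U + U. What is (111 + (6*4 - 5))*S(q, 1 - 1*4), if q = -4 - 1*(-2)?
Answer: -1170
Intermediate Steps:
q = -2 (q = -4 + 2 = -2)
S(R, U) = U - R*U (S(R, U) = -R*U + U = U - R*U)
(111 + (6*4 - 5))*S(q, 1 - 1*4) = (111 + (6*4 - 5))*((1 - 1*4)*(1 - 1*(-2))) = (111 + (24 - 5))*((1 - 4)*(1 + 2)) = (111 + 19)*(-3*3) = 130*(-9) = -1170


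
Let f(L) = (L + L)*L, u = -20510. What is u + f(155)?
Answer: 27540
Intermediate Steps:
f(L) = 2*L² (f(L) = (2*L)*L = 2*L²)
u + f(155) = -20510 + 2*155² = -20510 + 2*24025 = -20510 + 48050 = 27540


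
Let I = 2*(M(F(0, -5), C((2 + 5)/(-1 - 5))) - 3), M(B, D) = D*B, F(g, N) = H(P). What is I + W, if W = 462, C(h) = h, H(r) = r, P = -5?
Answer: 1403/3 ≈ 467.67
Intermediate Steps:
F(g, N) = -5
M(B, D) = B*D
I = 17/3 (I = 2*(-5*(2 + 5)/(-1 - 5) - 3) = 2*(-35/(-6) - 3) = 2*(-35*(-1)/6 - 3) = 2*(-5*(-7/6) - 3) = 2*(35/6 - 3) = 2*(17/6) = 17/3 ≈ 5.6667)
I + W = 17/3 + 462 = 1403/3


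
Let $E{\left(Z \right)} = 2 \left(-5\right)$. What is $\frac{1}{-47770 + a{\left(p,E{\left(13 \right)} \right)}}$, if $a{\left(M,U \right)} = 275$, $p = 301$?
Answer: $- \frac{1}{47495} \approx -2.1055 \cdot 10^{-5}$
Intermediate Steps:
$E{\left(Z \right)} = -10$
$\frac{1}{-47770 + a{\left(p,E{\left(13 \right)} \right)}} = \frac{1}{-47770 + 275} = \frac{1}{-47495} = - \frac{1}{47495}$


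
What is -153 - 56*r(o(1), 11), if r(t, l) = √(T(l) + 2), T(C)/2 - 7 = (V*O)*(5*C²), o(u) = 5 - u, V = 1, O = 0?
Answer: -377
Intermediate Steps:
T(C) = 14 (T(C) = 14 + 2*((1*0)*(5*C²)) = 14 + 2*(0*(5*C²)) = 14 + 2*0 = 14 + 0 = 14)
r(t, l) = 4 (r(t, l) = √(14 + 2) = √16 = 4)
-153 - 56*r(o(1), 11) = -153 - 56*4 = -153 - 224 = -377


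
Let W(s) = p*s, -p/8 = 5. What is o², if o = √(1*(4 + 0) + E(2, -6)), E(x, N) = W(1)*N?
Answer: 244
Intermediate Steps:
p = -40 (p = -8*5 = -40)
W(s) = -40*s
E(x, N) = -40*N (E(x, N) = (-40*1)*N = -40*N)
o = 2*√61 (o = √(1*(4 + 0) - 40*(-6)) = √(1*4 + 240) = √(4 + 240) = √244 = 2*√61 ≈ 15.620)
o² = (2*√61)² = 244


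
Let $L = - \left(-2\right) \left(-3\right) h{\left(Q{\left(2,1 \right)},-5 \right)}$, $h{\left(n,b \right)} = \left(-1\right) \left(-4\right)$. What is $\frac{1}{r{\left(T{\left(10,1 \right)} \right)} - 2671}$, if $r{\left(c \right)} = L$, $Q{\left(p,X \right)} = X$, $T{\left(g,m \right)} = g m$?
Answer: $- \frac{1}{2695} \approx -0.00037106$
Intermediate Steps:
$h{\left(n,b \right)} = 4$
$L = -24$ ($L = - \left(-2\right) \left(-3\right) 4 = \left(-1\right) 6 \cdot 4 = \left(-6\right) 4 = -24$)
$r{\left(c \right)} = -24$
$\frac{1}{r{\left(T{\left(10,1 \right)} \right)} - 2671} = \frac{1}{-24 - 2671} = \frac{1}{-2695} = - \frac{1}{2695}$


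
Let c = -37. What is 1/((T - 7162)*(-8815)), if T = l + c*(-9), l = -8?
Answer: 1/60268155 ≈ 1.6593e-8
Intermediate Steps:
T = 325 (T = -8 - 37*(-9) = -8 + 333 = 325)
1/((T - 7162)*(-8815)) = 1/((325 - 7162)*(-8815)) = -1/8815/(-6837) = -1/6837*(-1/8815) = 1/60268155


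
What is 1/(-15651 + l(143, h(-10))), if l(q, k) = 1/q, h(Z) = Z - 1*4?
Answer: -143/2238092 ≈ -6.3894e-5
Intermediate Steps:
h(Z) = -4 + Z (h(Z) = Z - 4 = -4 + Z)
1/(-15651 + l(143, h(-10))) = 1/(-15651 + 1/143) = 1/(-2238092/143) = -143/2238092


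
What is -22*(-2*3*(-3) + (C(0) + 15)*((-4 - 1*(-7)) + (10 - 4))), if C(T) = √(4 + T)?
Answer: -3762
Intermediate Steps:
-22*(-2*3*(-3) + (C(0) + 15)*((-4 - 1*(-7)) + (10 - 4))) = -22*(-2*3*(-3) + (√(4 + 0) + 15)*((-4 - 1*(-7)) + (10 - 4))) = -22*(-6*(-3) + (√4 + 15)*((-4 + 7) + 6)) = -22*(18 + (2 + 15)*(3 + 6)) = -22*(18 + 17*9) = -22*(18 + 153) = -22*171 = -3762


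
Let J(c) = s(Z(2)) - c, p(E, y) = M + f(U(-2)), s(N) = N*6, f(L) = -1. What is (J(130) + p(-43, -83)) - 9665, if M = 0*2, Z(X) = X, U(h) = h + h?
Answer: -9784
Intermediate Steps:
U(h) = 2*h
s(N) = 6*N
M = 0
p(E, y) = -1 (p(E, y) = 0 - 1 = -1)
J(c) = 12 - c (J(c) = 6*2 - c = 12 - c)
(J(130) + p(-43, -83)) - 9665 = ((12 - 1*130) - 1) - 9665 = ((12 - 130) - 1) - 9665 = (-118 - 1) - 9665 = -119 - 9665 = -9784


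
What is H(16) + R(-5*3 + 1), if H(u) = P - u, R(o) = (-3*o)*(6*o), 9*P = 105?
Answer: -10597/3 ≈ -3532.3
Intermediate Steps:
P = 35/3 (P = (1/9)*105 = 35/3 ≈ 11.667)
R(o) = -18*o**2
H(u) = 35/3 - u
H(16) + R(-5*3 + 1) = (35/3 - 1*16) - 18*(-5*3 + 1)**2 = (35/3 - 16) - 18*(-15 + 1)**2 = -13/3 - 18*(-14)**2 = -13/3 - 18*196 = -13/3 - 3528 = -10597/3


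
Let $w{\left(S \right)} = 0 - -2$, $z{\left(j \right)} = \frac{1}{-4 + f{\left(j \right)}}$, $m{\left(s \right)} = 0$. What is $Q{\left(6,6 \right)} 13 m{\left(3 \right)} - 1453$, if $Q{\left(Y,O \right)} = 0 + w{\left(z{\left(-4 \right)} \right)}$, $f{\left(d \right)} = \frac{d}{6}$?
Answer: $-1453$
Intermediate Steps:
$f{\left(d \right)} = \frac{d}{6}$ ($f{\left(d \right)} = d \frac{1}{6} = \frac{d}{6}$)
$z{\left(j \right)} = \frac{1}{-4 + \frac{j}{6}}$
$w{\left(S \right)} = 2$ ($w{\left(S \right)} = 0 + 2 = 2$)
$Q{\left(Y,O \right)} = 2$ ($Q{\left(Y,O \right)} = 0 + 2 = 2$)
$Q{\left(6,6 \right)} 13 m{\left(3 \right)} - 1453 = 2 \cdot 13 \cdot 0 - 1453 = 26 \cdot 0 - 1453 = 0 - 1453 = -1453$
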